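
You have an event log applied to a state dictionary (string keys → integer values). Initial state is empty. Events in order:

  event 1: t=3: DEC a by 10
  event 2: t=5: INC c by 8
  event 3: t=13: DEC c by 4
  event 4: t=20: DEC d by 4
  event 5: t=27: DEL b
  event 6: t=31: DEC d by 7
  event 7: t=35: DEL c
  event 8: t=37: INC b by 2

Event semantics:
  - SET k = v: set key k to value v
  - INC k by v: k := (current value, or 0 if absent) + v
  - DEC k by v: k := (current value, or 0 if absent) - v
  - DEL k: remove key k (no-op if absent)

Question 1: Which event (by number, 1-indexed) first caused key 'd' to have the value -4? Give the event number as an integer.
Answer: 4

Derivation:
Looking for first event where d becomes -4:
  event 4: d (absent) -> -4  <-- first match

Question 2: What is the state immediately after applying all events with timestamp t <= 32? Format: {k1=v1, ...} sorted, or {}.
Apply events with t <= 32 (6 events):
  after event 1 (t=3: DEC a by 10): {a=-10}
  after event 2 (t=5: INC c by 8): {a=-10, c=8}
  after event 3 (t=13: DEC c by 4): {a=-10, c=4}
  after event 4 (t=20: DEC d by 4): {a=-10, c=4, d=-4}
  after event 5 (t=27: DEL b): {a=-10, c=4, d=-4}
  after event 6 (t=31: DEC d by 7): {a=-10, c=4, d=-11}

Answer: {a=-10, c=4, d=-11}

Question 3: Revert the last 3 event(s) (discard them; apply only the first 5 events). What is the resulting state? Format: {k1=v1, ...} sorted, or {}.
Answer: {a=-10, c=4, d=-4}

Derivation:
Keep first 5 events (discard last 3):
  after event 1 (t=3: DEC a by 10): {a=-10}
  after event 2 (t=5: INC c by 8): {a=-10, c=8}
  after event 3 (t=13: DEC c by 4): {a=-10, c=4}
  after event 4 (t=20: DEC d by 4): {a=-10, c=4, d=-4}
  after event 5 (t=27: DEL b): {a=-10, c=4, d=-4}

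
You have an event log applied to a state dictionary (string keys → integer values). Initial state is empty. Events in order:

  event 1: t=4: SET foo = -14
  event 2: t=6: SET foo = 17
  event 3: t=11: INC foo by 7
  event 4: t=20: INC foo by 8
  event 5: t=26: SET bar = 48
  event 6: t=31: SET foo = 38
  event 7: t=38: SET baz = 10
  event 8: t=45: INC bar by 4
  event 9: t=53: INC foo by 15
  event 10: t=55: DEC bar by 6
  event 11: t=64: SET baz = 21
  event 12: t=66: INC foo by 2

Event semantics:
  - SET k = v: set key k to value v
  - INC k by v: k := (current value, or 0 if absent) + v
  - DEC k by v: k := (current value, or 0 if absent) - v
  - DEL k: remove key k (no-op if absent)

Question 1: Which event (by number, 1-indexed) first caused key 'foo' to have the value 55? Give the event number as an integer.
Looking for first event where foo becomes 55:
  event 1: foo = -14
  event 2: foo = 17
  event 3: foo = 24
  event 4: foo = 32
  event 5: foo = 32
  event 6: foo = 38
  event 7: foo = 38
  event 8: foo = 38
  event 9: foo = 53
  event 10: foo = 53
  event 11: foo = 53
  event 12: foo 53 -> 55  <-- first match

Answer: 12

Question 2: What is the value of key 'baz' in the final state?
Answer: 21

Derivation:
Track key 'baz' through all 12 events:
  event 1 (t=4: SET foo = -14): baz unchanged
  event 2 (t=6: SET foo = 17): baz unchanged
  event 3 (t=11: INC foo by 7): baz unchanged
  event 4 (t=20: INC foo by 8): baz unchanged
  event 5 (t=26: SET bar = 48): baz unchanged
  event 6 (t=31: SET foo = 38): baz unchanged
  event 7 (t=38: SET baz = 10): baz (absent) -> 10
  event 8 (t=45: INC bar by 4): baz unchanged
  event 9 (t=53: INC foo by 15): baz unchanged
  event 10 (t=55: DEC bar by 6): baz unchanged
  event 11 (t=64: SET baz = 21): baz 10 -> 21
  event 12 (t=66: INC foo by 2): baz unchanged
Final: baz = 21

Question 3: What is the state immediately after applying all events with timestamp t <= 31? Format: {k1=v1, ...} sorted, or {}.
Apply events with t <= 31 (6 events):
  after event 1 (t=4: SET foo = -14): {foo=-14}
  after event 2 (t=6: SET foo = 17): {foo=17}
  after event 3 (t=11: INC foo by 7): {foo=24}
  after event 4 (t=20: INC foo by 8): {foo=32}
  after event 5 (t=26: SET bar = 48): {bar=48, foo=32}
  after event 6 (t=31: SET foo = 38): {bar=48, foo=38}

Answer: {bar=48, foo=38}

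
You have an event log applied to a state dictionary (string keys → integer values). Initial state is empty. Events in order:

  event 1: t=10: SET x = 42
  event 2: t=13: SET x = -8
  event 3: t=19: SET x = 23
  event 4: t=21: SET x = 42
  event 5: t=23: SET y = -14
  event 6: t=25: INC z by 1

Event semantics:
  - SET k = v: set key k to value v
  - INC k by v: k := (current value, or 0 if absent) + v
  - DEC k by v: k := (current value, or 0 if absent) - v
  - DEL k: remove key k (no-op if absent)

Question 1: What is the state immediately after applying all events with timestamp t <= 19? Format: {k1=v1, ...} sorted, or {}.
Apply events with t <= 19 (3 events):
  after event 1 (t=10: SET x = 42): {x=42}
  after event 2 (t=13: SET x = -8): {x=-8}
  after event 3 (t=19: SET x = 23): {x=23}

Answer: {x=23}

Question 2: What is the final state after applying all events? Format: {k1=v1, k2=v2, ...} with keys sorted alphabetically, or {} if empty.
  after event 1 (t=10: SET x = 42): {x=42}
  after event 2 (t=13: SET x = -8): {x=-8}
  after event 3 (t=19: SET x = 23): {x=23}
  after event 4 (t=21: SET x = 42): {x=42}
  after event 5 (t=23: SET y = -14): {x=42, y=-14}
  after event 6 (t=25: INC z by 1): {x=42, y=-14, z=1}

Answer: {x=42, y=-14, z=1}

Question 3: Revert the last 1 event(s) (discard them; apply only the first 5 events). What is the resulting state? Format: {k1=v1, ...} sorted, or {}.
Keep first 5 events (discard last 1):
  after event 1 (t=10: SET x = 42): {x=42}
  after event 2 (t=13: SET x = -8): {x=-8}
  after event 3 (t=19: SET x = 23): {x=23}
  after event 4 (t=21: SET x = 42): {x=42}
  after event 5 (t=23: SET y = -14): {x=42, y=-14}

Answer: {x=42, y=-14}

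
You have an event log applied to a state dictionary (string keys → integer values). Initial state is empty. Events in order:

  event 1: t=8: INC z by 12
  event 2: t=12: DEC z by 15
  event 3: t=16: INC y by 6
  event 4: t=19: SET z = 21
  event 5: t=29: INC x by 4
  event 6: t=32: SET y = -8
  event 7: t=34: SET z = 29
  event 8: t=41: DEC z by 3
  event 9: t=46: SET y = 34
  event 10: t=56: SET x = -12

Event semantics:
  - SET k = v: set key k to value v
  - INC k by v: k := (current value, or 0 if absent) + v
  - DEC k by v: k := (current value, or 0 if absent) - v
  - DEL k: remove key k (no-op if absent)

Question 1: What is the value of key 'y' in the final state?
Track key 'y' through all 10 events:
  event 1 (t=8: INC z by 12): y unchanged
  event 2 (t=12: DEC z by 15): y unchanged
  event 3 (t=16: INC y by 6): y (absent) -> 6
  event 4 (t=19: SET z = 21): y unchanged
  event 5 (t=29: INC x by 4): y unchanged
  event 6 (t=32: SET y = -8): y 6 -> -8
  event 7 (t=34: SET z = 29): y unchanged
  event 8 (t=41: DEC z by 3): y unchanged
  event 9 (t=46: SET y = 34): y -8 -> 34
  event 10 (t=56: SET x = -12): y unchanged
Final: y = 34

Answer: 34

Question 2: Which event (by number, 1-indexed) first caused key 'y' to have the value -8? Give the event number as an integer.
Looking for first event where y becomes -8:
  event 3: y = 6
  event 4: y = 6
  event 5: y = 6
  event 6: y 6 -> -8  <-- first match

Answer: 6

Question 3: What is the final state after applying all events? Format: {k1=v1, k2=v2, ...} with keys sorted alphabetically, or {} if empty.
  after event 1 (t=8: INC z by 12): {z=12}
  after event 2 (t=12: DEC z by 15): {z=-3}
  after event 3 (t=16: INC y by 6): {y=6, z=-3}
  after event 4 (t=19: SET z = 21): {y=6, z=21}
  after event 5 (t=29: INC x by 4): {x=4, y=6, z=21}
  after event 6 (t=32: SET y = -8): {x=4, y=-8, z=21}
  after event 7 (t=34: SET z = 29): {x=4, y=-8, z=29}
  after event 8 (t=41: DEC z by 3): {x=4, y=-8, z=26}
  after event 9 (t=46: SET y = 34): {x=4, y=34, z=26}
  after event 10 (t=56: SET x = -12): {x=-12, y=34, z=26}

Answer: {x=-12, y=34, z=26}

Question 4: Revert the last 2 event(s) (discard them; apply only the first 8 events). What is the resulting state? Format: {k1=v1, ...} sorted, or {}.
Keep first 8 events (discard last 2):
  after event 1 (t=8: INC z by 12): {z=12}
  after event 2 (t=12: DEC z by 15): {z=-3}
  after event 3 (t=16: INC y by 6): {y=6, z=-3}
  after event 4 (t=19: SET z = 21): {y=6, z=21}
  after event 5 (t=29: INC x by 4): {x=4, y=6, z=21}
  after event 6 (t=32: SET y = -8): {x=4, y=-8, z=21}
  after event 7 (t=34: SET z = 29): {x=4, y=-8, z=29}
  after event 8 (t=41: DEC z by 3): {x=4, y=-8, z=26}

Answer: {x=4, y=-8, z=26}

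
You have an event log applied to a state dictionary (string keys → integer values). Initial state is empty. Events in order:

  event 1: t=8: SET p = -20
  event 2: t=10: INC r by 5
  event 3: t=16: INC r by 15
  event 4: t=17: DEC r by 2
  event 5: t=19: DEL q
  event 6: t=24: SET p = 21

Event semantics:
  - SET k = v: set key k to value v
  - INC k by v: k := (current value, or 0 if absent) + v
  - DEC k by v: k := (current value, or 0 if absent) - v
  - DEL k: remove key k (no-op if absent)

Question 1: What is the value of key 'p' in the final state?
Track key 'p' through all 6 events:
  event 1 (t=8: SET p = -20): p (absent) -> -20
  event 2 (t=10: INC r by 5): p unchanged
  event 3 (t=16: INC r by 15): p unchanged
  event 4 (t=17: DEC r by 2): p unchanged
  event 5 (t=19: DEL q): p unchanged
  event 6 (t=24: SET p = 21): p -20 -> 21
Final: p = 21

Answer: 21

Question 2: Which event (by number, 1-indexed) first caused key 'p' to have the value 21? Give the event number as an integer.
Looking for first event where p becomes 21:
  event 1: p = -20
  event 2: p = -20
  event 3: p = -20
  event 4: p = -20
  event 5: p = -20
  event 6: p -20 -> 21  <-- first match

Answer: 6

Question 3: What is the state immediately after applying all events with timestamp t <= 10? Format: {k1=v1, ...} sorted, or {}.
Answer: {p=-20, r=5}

Derivation:
Apply events with t <= 10 (2 events):
  after event 1 (t=8: SET p = -20): {p=-20}
  after event 2 (t=10: INC r by 5): {p=-20, r=5}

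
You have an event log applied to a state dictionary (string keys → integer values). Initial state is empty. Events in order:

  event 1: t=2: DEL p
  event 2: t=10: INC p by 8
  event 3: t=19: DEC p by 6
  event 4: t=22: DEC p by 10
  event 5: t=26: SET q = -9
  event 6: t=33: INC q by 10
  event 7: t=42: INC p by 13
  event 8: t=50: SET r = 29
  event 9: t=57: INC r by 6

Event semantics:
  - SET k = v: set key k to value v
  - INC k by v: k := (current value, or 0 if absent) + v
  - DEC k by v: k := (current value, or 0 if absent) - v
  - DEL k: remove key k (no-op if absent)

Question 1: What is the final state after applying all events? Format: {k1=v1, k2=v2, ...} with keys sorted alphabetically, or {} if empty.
  after event 1 (t=2: DEL p): {}
  after event 2 (t=10: INC p by 8): {p=8}
  after event 3 (t=19: DEC p by 6): {p=2}
  after event 4 (t=22: DEC p by 10): {p=-8}
  after event 5 (t=26: SET q = -9): {p=-8, q=-9}
  after event 6 (t=33: INC q by 10): {p=-8, q=1}
  after event 7 (t=42: INC p by 13): {p=5, q=1}
  after event 8 (t=50: SET r = 29): {p=5, q=1, r=29}
  after event 9 (t=57: INC r by 6): {p=5, q=1, r=35}

Answer: {p=5, q=1, r=35}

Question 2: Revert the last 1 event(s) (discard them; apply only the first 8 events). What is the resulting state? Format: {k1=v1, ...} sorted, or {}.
Answer: {p=5, q=1, r=29}

Derivation:
Keep first 8 events (discard last 1):
  after event 1 (t=2: DEL p): {}
  after event 2 (t=10: INC p by 8): {p=8}
  after event 3 (t=19: DEC p by 6): {p=2}
  after event 4 (t=22: DEC p by 10): {p=-8}
  after event 5 (t=26: SET q = -9): {p=-8, q=-9}
  after event 6 (t=33: INC q by 10): {p=-8, q=1}
  after event 7 (t=42: INC p by 13): {p=5, q=1}
  after event 8 (t=50: SET r = 29): {p=5, q=1, r=29}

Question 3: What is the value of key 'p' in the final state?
Track key 'p' through all 9 events:
  event 1 (t=2: DEL p): p (absent) -> (absent)
  event 2 (t=10: INC p by 8): p (absent) -> 8
  event 3 (t=19: DEC p by 6): p 8 -> 2
  event 4 (t=22: DEC p by 10): p 2 -> -8
  event 5 (t=26: SET q = -9): p unchanged
  event 6 (t=33: INC q by 10): p unchanged
  event 7 (t=42: INC p by 13): p -8 -> 5
  event 8 (t=50: SET r = 29): p unchanged
  event 9 (t=57: INC r by 6): p unchanged
Final: p = 5

Answer: 5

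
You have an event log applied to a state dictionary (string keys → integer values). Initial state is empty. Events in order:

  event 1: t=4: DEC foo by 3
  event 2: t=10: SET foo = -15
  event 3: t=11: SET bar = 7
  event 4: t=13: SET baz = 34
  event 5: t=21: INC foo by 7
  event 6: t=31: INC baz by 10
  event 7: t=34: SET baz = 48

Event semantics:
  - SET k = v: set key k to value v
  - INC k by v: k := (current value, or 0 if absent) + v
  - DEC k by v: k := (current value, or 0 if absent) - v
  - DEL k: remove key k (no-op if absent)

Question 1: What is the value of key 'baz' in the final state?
Answer: 48

Derivation:
Track key 'baz' through all 7 events:
  event 1 (t=4: DEC foo by 3): baz unchanged
  event 2 (t=10: SET foo = -15): baz unchanged
  event 3 (t=11: SET bar = 7): baz unchanged
  event 4 (t=13: SET baz = 34): baz (absent) -> 34
  event 5 (t=21: INC foo by 7): baz unchanged
  event 6 (t=31: INC baz by 10): baz 34 -> 44
  event 7 (t=34: SET baz = 48): baz 44 -> 48
Final: baz = 48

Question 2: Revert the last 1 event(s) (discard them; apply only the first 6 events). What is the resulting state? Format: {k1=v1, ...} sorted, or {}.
Keep first 6 events (discard last 1):
  after event 1 (t=4: DEC foo by 3): {foo=-3}
  after event 2 (t=10: SET foo = -15): {foo=-15}
  after event 3 (t=11: SET bar = 7): {bar=7, foo=-15}
  after event 4 (t=13: SET baz = 34): {bar=7, baz=34, foo=-15}
  after event 5 (t=21: INC foo by 7): {bar=7, baz=34, foo=-8}
  after event 6 (t=31: INC baz by 10): {bar=7, baz=44, foo=-8}

Answer: {bar=7, baz=44, foo=-8}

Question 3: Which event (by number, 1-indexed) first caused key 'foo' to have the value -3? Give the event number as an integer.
Answer: 1

Derivation:
Looking for first event where foo becomes -3:
  event 1: foo (absent) -> -3  <-- first match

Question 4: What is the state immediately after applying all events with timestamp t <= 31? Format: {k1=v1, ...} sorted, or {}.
Answer: {bar=7, baz=44, foo=-8}

Derivation:
Apply events with t <= 31 (6 events):
  after event 1 (t=4: DEC foo by 3): {foo=-3}
  after event 2 (t=10: SET foo = -15): {foo=-15}
  after event 3 (t=11: SET bar = 7): {bar=7, foo=-15}
  after event 4 (t=13: SET baz = 34): {bar=7, baz=34, foo=-15}
  after event 5 (t=21: INC foo by 7): {bar=7, baz=34, foo=-8}
  after event 6 (t=31: INC baz by 10): {bar=7, baz=44, foo=-8}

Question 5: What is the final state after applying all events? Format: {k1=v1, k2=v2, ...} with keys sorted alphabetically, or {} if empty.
Answer: {bar=7, baz=48, foo=-8}

Derivation:
  after event 1 (t=4: DEC foo by 3): {foo=-3}
  after event 2 (t=10: SET foo = -15): {foo=-15}
  after event 3 (t=11: SET bar = 7): {bar=7, foo=-15}
  after event 4 (t=13: SET baz = 34): {bar=7, baz=34, foo=-15}
  after event 5 (t=21: INC foo by 7): {bar=7, baz=34, foo=-8}
  after event 6 (t=31: INC baz by 10): {bar=7, baz=44, foo=-8}
  after event 7 (t=34: SET baz = 48): {bar=7, baz=48, foo=-8}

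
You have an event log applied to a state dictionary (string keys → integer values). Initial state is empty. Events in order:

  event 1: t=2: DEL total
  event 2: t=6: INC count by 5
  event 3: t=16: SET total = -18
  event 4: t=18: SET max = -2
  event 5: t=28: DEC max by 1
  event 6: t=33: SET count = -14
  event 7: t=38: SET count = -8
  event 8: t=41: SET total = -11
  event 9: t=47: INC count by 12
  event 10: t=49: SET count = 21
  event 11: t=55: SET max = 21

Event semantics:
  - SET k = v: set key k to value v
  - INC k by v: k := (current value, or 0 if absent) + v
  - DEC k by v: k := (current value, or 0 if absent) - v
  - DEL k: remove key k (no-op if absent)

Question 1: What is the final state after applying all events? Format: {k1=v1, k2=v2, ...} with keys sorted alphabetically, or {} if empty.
Answer: {count=21, max=21, total=-11}

Derivation:
  after event 1 (t=2: DEL total): {}
  after event 2 (t=6: INC count by 5): {count=5}
  after event 3 (t=16: SET total = -18): {count=5, total=-18}
  after event 4 (t=18: SET max = -2): {count=5, max=-2, total=-18}
  after event 5 (t=28: DEC max by 1): {count=5, max=-3, total=-18}
  after event 6 (t=33: SET count = -14): {count=-14, max=-3, total=-18}
  after event 7 (t=38: SET count = -8): {count=-8, max=-3, total=-18}
  after event 8 (t=41: SET total = -11): {count=-8, max=-3, total=-11}
  after event 9 (t=47: INC count by 12): {count=4, max=-3, total=-11}
  after event 10 (t=49: SET count = 21): {count=21, max=-3, total=-11}
  after event 11 (t=55: SET max = 21): {count=21, max=21, total=-11}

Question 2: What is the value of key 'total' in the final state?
Track key 'total' through all 11 events:
  event 1 (t=2: DEL total): total (absent) -> (absent)
  event 2 (t=6: INC count by 5): total unchanged
  event 3 (t=16: SET total = -18): total (absent) -> -18
  event 4 (t=18: SET max = -2): total unchanged
  event 5 (t=28: DEC max by 1): total unchanged
  event 6 (t=33: SET count = -14): total unchanged
  event 7 (t=38: SET count = -8): total unchanged
  event 8 (t=41: SET total = -11): total -18 -> -11
  event 9 (t=47: INC count by 12): total unchanged
  event 10 (t=49: SET count = 21): total unchanged
  event 11 (t=55: SET max = 21): total unchanged
Final: total = -11

Answer: -11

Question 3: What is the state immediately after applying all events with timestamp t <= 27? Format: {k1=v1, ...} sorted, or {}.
Answer: {count=5, max=-2, total=-18}

Derivation:
Apply events with t <= 27 (4 events):
  after event 1 (t=2: DEL total): {}
  after event 2 (t=6: INC count by 5): {count=5}
  after event 3 (t=16: SET total = -18): {count=5, total=-18}
  after event 4 (t=18: SET max = -2): {count=5, max=-2, total=-18}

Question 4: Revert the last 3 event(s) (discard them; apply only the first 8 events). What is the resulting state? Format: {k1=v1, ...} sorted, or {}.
Keep first 8 events (discard last 3):
  after event 1 (t=2: DEL total): {}
  after event 2 (t=6: INC count by 5): {count=5}
  after event 3 (t=16: SET total = -18): {count=5, total=-18}
  after event 4 (t=18: SET max = -2): {count=5, max=-2, total=-18}
  after event 5 (t=28: DEC max by 1): {count=5, max=-3, total=-18}
  after event 6 (t=33: SET count = -14): {count=-14, max=-3, total=-18}
  after event 7 (t=38: SET count = -8): {count=-8, max=-3, total=-18}
  after event 8 (t=41: SET total = -11): {count=-8, max=-3, total=-11}

Answer: {count=-8, max=-3, total=-11}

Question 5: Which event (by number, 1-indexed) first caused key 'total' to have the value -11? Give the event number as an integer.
Answer: 8

Derivation:
Looking for first event where total becomes -11:
  event 3: total = -18
  event 4: total = -18
  event 5: total = -18
  event 6: total = -18
  event 7: total = -18
  event 8: total -18 -> -11  <-- first match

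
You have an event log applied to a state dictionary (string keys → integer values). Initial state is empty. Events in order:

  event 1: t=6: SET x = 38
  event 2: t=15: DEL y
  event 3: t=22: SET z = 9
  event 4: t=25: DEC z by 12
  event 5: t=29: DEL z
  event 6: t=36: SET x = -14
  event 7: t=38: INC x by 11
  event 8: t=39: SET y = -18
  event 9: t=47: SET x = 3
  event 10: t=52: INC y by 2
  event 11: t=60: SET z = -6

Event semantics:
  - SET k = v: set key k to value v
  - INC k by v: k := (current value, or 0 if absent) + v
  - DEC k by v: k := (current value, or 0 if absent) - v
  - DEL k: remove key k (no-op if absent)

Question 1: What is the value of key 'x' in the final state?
Answer: 3

Derivation:
Track key 'x' through all 11 events:
  event 1 (t=6: SET x = 38): x (absent) -> 38
  event 2 (t=15: DEL y): x unchanged
  event 3 (t=22: SET z = 9): x unchanged
  event 4 (t=25: DEC z by 12): x unchanged
  event 5 (t=29: DEL z): x unchanged
  event 6 (t=36: SET x = -14): x 38 -> -14
  event 7 (t=38: INC x by 11): x -14 -> -3
  event 8 (t=39: SET y = -18): x unchanged
  event 9 (t=47: SET x = 3): x -3 -> 3
  event 10 (t=52: INC y by 2): x unchanged
  event 11 (t=60: SET z = -6): x unchanged
Final: x = 3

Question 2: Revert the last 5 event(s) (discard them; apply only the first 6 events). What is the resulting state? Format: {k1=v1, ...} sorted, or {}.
Keep first 6 events (discard last 5):
  after event 1 (t=6: SET x = 38): {x=38}
  after event 2 (t=15: DEL y): {x=38}
  after event 3 (t=22: SET z = 9): {x=38, z=9}
  after event 4 (t=25: DEC z by 12): {x=38, z=-3}
  after event 5 (t=29: DEL z): {x=38}
  after event 6 (t=36: SET x = -14): {x=-14}

Answer: {x=-14}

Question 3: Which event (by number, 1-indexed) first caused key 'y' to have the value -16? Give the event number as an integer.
Answer: 10

Derivation:
Looking for first event where y becomes -16:
  event 8: y = -18
  event 9: y = -18
  event 10: y -18 -> -16  <-- first match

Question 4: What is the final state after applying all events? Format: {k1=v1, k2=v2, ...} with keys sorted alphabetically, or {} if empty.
  after event 1 (t=6: SET x = 38): {x=38}
  after event 2 (t=15: DEL y): {x=38}
  after event 3 (t=22: SET z = 9): {x=38, z=9}
  after event 4 (t=25: DEC z by 12): {x=38, z=-3}
  after event 5 (t=29: DEL z): {x=38}
  after event 6 (t=36: SET x = -14): {x=-14}
  after event 7 (t=38: INC x by 11): {x=-3}
  after event 8 (t=39: SET y = -18): {x=-3, y=-18}
  after event 9 (t=47: SET x = 3): {x=3, y=-18}
  after event 10 (t=52: INC y by 2): {x=3, y=-16}
  after event 11 (t=60: SET z = -6): {x=3, y=-16, z=-6}

Answer: {x=3, y=-16, z=-6}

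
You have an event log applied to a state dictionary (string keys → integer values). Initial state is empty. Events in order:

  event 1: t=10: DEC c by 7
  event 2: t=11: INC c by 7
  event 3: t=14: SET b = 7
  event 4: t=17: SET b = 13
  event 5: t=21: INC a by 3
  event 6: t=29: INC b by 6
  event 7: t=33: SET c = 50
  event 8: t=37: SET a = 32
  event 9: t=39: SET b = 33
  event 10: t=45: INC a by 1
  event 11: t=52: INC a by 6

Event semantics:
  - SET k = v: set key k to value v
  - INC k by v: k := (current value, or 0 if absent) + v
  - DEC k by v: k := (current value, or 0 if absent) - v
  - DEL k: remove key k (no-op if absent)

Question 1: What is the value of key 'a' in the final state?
Answer: 39

Derivation:
Track key 'a' through all 11 events:
  event 1 (t=10: DEC c by 7): a unchanged
  event 2 (t=11: INC c by 7): a unchanged
  event 3 (t=14: SET b = 7): a unchanged
  event 4 (t=17: SET b = 13): a unchanged
  event 5 (t=21: INC a by 3): a (absent) -> 3
  event 6 (t=29: INC b by 6): a unchanged
  event 7 (t=33: SET c = 50): a unchanged
  event 8 (t=37: SET a = 32): a 3 -> 32
  event 9 (t=39: SET b = 33): a unchanged
  event 10 (t=45: INC a by 1): a 32 -> 33
  event 11 (t=52: INC a by 6): a 33 -> 39
Final: a = 39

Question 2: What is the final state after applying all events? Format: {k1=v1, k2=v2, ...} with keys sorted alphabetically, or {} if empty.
  after event 1 (t=10: DEC c by 7): {c=-7}
  after event 2 (t=11: INC c by 7): {c=0}
  after event 3 (t=14: SET b = 7): {b=7, c=0}
  after event 4 (t=17: SET b = 13): {b=13, c=0}
  after event 5 (t=21: INC a by 3): {a=3, b=13, c=0}
  after event 6 (t=29: INC b by 6): {a=3, b=19, c=0}
  after event 7 (t=33: SET c = 50): {a=3, b=19, c=50}
  after event 8 (t=37: SET a = 32): {a=32, b=19, c=50}
  after event 9 (t=39: SET b = 33): {a=32, b=33, c=50}
  after event 10 (t=45: INC a by 1): {a=33, b=33, c=50}
  after event 11 (t=52: INC a by 6): {a=39, b=33, c=50}

Answer: {a=39, b=33, c=50}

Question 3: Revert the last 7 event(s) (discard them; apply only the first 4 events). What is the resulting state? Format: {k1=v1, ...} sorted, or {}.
Keep first 4 events (discard last 7):
  after event 1 (t=10: DEC c by 7): {c=-7}
  after event 2 (t=11: INC c by 7): {c=0}
  after event 3 (t=14: SET b = 7): {b=7, c=0}
  after event 4 (t=17: SET b = 13): {b=13, c=0}

Answer: {b=13, c=0}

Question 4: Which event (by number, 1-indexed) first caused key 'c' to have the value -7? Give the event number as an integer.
Looking for first event where c becomes -7:
  event 1: c (absent) -> -7  <-- first match

Answer: 1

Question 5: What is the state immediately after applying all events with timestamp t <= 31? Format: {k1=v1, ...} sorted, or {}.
Answer: {a=3, b=19, c=0}

Derivation:
Apply events with t <= 31 (6 events):
  after event 1 (t=10: DEC c by 7): {c=-7}
  after event 2 (t=11: INC c by 7): {c=0}
  after event 3 (t=14: SET b = 7): {b=7, c=0}
  after event 4 (t=17: SET b = 13): {b=13, c=0}
  after event 5 (t=21: INC a by 3): {a=3, b=13, c=0}
  after event 6 (t=29: INC b by 6): {a=3, b=19, c=0}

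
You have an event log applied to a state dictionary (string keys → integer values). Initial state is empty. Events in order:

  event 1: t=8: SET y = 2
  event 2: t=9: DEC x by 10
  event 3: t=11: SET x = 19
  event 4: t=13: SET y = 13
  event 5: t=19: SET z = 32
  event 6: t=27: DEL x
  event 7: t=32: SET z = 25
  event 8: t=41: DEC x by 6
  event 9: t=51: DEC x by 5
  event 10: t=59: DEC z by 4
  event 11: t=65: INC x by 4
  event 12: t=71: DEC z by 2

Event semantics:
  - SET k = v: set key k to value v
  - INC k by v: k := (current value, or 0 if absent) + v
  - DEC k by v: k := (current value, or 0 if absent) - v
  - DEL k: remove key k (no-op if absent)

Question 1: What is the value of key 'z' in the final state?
Answer: 19

Derivation:
Track key 'z' through all 12 events:
  event 1 (t=8: SET y = 2): z unchanged
  event 2 (t=9: DEC x by 10): z unchanged
  event 3 (t=11: SET x = 19): z unchanged
  event 4 (t=13: SET y = 13): z unchanged
  event 5 (t=19: SET z = 32): z (absent) -> 32
  event 6 (t=27: DEL x): z unchanged
  event 7 (t=32: SET z = 25): z 32 -> 25
  event 8 (t=41: DEC x by 6): z unchanged
  event 9 (t=51: DEC x by 5): z unchanged
  event 10 (t=59: DEC z by 4): z 25 -> 21
  event 11 (t=65: INC x by 4): z unchanged
  event 12 (t=71: DEC z by 2): z 21 -> 19
Final: z = 19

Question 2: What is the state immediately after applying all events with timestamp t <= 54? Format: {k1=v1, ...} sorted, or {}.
Apply events with t <= 54 (9 events):
  after event 1 (t=8: SET y = 2): {y=2}
  after event 2 (t=9: DEC x by 10): {x=-10, y=2}
  after event 3 (t=11: SET x = 19): {x=19, y=2}
  after event 4 (t=13: SET y = 13): {x=19, y=13}
  after event 5 (t=19: SET z = 32): {x=19, y=13, z=32}
  after event 6 (t=27: DEL x): {y=13, z=32}
  after event 7 (t=32: SET z = 25): {y=13, z=25}
  after event 8 (t=41: DEC x by 6): {x=-6, y=13, z=25}
  after event 9 (t=51: DEC x by 5): {x=-11, y=13, z=25}

Answer: {x=-11, y=13, z=25}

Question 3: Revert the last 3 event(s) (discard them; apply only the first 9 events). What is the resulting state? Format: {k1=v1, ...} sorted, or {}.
Keep first 9 events (discard last 3):
  after event 1 (t=8: SET y = 2): {y=2}
  after event 2 (t=9: DEC x by 10): {x=-10, y=2}
  after event 3 (t=11: SET x = 19): {x=19, y=2}
  after event 4 (t=13: SET y = 13): {x=19, y=13}
  after event 5 (t=19: SET z = 32): {x=19, y=13, z=32}
  after event 6 (t=27: DEL x): {y=13, z=32}
  after event 7 (t=32: SET z = 25): {y=13, z=25}
  after event 8 (t=41: DEC x by 6): {x=-6, y=13, z=25}
  after event 9 (t=51: DEC x by 5): {x=-11, y=13, z=25}

Answer: {x=-11, y=13, z=25}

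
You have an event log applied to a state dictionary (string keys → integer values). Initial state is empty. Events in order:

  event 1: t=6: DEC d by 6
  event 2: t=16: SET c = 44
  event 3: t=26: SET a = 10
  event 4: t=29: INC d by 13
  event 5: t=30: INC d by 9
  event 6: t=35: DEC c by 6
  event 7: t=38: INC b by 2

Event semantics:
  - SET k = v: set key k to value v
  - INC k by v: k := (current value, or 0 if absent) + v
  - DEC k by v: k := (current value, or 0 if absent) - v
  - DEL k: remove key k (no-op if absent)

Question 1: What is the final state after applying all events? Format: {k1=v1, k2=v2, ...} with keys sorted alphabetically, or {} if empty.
  after event 1 (t=6: DEC d by 6): {d=-6}
  after event 2 (t=16: SET c = 44): {c=44, d=-6}
  after event 3 (t=26: SET a = 10): {a=10, c=44, d=-6}
  after event 4 (t=29: INC d by 13): {a=10, c=44, d=7}
  after event 5 (t=30: INC d by 9): {a=10, c=44, d=16}
  after event 6 (t=35: DEC c by 6): {a=10, c=38, d=16}
  after event 7 (t=38: INC b by 2): {a=10, b=2, c=38, d=16}

Answer: {a=10, b=2, c=38, d=16}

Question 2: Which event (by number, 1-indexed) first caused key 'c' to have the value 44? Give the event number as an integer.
Looking for first event where c becomes 44:
  event 2: c (absent) -> 44  <-- first match

Answer: 2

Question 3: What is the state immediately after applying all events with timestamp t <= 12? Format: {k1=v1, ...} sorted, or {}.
Apply events with t <= 12 (1 events):
  after event 1 (t=6: DEC d by 6): {d=-6}

Answer: {d=-6}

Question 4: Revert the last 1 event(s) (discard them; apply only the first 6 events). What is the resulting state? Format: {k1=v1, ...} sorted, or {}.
Keep first 6 events (discard last 1):
  after event 1 (t=6: DEC d by 6): {d=-6}
  after event 2 (t=16: SET c = 44): {c=44, d=-6}
  after event 3 (t=26: SET a = 10): {a=10, c=44, d=-6}
  after event 4 (t=29: INC d by 13): {a=10, c=44, d=7}
  after event 5 (t=30: INC d by 9): {a=10, c=44, d=16}
  after event 6 (t=35: DEC c by 6): {a=10, c=38, d=16}

Answer: {a=10, c=38, d=16}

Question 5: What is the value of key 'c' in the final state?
Track key 'c' through all 7 events:
  event 1 (t=6: DEC d by 6): c unchanged
  event 2 (t=16: SET c = 44): c (absent) -> 44
  event 3 (t=26: SET a = 10): c unchanged
  event 4 (t=29: INC d by 13): c unchanged
  event 5 (t=30: INC d by 9): c unchanged
  event 6 (t=35: DEC c by 6): c 44 -> 38
  event 7 (t=38: INC b by 2): c unchanged
Final: c = 38

Answer: 38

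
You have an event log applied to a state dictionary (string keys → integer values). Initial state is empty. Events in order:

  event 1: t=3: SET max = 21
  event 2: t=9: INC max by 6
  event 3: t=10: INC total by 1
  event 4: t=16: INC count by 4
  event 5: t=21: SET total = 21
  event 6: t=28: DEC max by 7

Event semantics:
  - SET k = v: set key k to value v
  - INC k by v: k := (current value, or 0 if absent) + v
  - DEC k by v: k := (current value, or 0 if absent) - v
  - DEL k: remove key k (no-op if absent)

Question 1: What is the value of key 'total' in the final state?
Track key 'total' through all 6 events:
  event 1 (t=3: SET max = 21): total unchanged
  event 2 (t=9: INC max by 6): total unchanged
  event 3 (t=10: INC total by 1): total (absent) -> 1
  event 4 (t=16: INC count by 4): total unchanged
  event 5 (t=21: SET total = 21): total 1 -> 21
  event 6 (t=28: DEC max by 7): total unchanged
Final: total = 21

Answer: 21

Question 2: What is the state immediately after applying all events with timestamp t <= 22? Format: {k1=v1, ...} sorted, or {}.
Answer: {count=4, max=27, total=21}

Derivation:
Apply events with t <= 22 (5 events):
  after event 1 (t=3: SET max = 21): {max=21}
  after event 2 (t=9: INC max by 6): {max=27}
  after event 3 (t=10: INC total by 1): {max=27, total=1}
  after event 4 (t=16: INC count by 4): {count=4, max=27, total=1}
  after event 5 (t=21: SET total = 21): {count=4, max=27, total=21}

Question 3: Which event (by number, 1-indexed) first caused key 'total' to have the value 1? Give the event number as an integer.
Answer: 3

Derivation:
Looking for first event where total becomes 1:
  event 3: total (absent) -> 1  <-- first match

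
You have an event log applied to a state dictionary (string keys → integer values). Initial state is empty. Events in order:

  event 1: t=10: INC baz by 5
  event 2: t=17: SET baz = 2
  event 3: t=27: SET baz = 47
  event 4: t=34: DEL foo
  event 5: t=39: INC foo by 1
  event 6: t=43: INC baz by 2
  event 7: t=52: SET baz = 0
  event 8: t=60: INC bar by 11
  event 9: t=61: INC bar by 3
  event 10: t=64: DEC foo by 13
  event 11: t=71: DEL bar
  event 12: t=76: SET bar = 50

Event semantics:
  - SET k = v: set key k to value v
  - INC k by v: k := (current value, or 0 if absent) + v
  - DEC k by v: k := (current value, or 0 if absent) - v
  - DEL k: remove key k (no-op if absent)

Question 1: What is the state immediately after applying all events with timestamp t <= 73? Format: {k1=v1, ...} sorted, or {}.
Apply events with t <= 73 (11 events):
  after event 1 (t=10: INC baz by 5): {baz=5}
  after event 2 (t=17: SET baz = 2): {baz=2}
  after event 3 (t=27: SET baz = 47): {baz=47}
  after event 4 (t=34: DEL foo): {baz=47}
  after event 5 (t=39: INC foo by 1): {baz=47, foo=1}
  after event 6 (t=43: INC baz by 2): {baz=49, foo=1}
  after event 7 (t=52: SET baz = 0): {baz=0, foo=1}
  after event 8 (t=60: INC bar by 11): {bar=11, baz=0, foo=1}
  after event 9 (t=61: INC bar by 3): {bar=14, baz=0, foo=1}
  after event 10 (t=64: DEC foo by 13): {bar=14, baz=0, foo=-12}
  after event 11 (t=71: DEL bar): {baz=0, foo=-12}

Answer: {baz=0, foo=-12}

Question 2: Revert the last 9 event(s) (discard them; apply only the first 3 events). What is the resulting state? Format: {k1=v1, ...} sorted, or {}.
Keep first 3 events (discard last 9):
  after event 1 (t=10: INC baz by 5): {baz=5}
  after event 2 (t=17: SET baz = 2): {baz=2}
  after event 3 (t=27: SET baz = 47): {baz=47}

Answer: {baz=47}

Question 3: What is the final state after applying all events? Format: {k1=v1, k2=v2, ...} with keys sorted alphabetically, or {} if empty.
  after event 1 (t=10: INC baz by 5): {baz=5}
  after event 2 (t=17: SET baz = 2): {baz=2}
  after event 3 (t=27: SET baz = 47): {baz=47}
  after event 4 (t=34: DEL foo): {baz=47}
  after event 5 (t=39: INC foo by 1): {baz=47, foo=1}
  after event 6 (t=43: INC baz by 2): {baz=49, foo=1}
  after event 7 (t=52: SET baz = 0): {baz=0, foo=1}
  after event 8 (t=60: INC bar by 11): {bar=11, baz=0, foo=1}
  after event 9 (t=61: INC bar by 3): {bar=14, baz=0, foo=1}
  after event 10 (t=64: DEC foo by 13): {bar=14, baz=0, foo=-12}
  after event 11 (t=71: DEL bar): {baz=0, foo=-12}
  after event 12 (t=76: SET bar = 50): {bar=50, baz=0, foo=-12}

Answer: {bar=50, baz=0, foo=-12}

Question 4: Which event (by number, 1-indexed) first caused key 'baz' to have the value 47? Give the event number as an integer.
Answer: 3

Derivation:
Looking for first event where baz becomes 47:
  event 1: baz = 5
  event 2: baz = 2
  event 3: baz 2 -> 47  <-- first match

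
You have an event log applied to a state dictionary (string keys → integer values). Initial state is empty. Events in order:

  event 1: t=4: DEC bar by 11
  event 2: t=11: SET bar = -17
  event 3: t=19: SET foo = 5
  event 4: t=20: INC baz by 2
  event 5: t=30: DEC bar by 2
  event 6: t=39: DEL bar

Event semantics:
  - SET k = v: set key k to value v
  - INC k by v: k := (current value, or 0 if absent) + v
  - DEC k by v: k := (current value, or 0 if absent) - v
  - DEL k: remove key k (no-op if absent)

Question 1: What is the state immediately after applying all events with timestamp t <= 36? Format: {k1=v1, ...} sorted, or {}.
Answer: {bar=-19, baz=2, foo=5}

Derivation:
Apply events with t <= 36 (5 events):
  after event 1 (t=4: DEC bar by 11): {bar=-11}
  after event 2 (t=11: SET bar = -17): {bar=-17}
  after event 3 (t=19: SET foo = 5): {bar=-17, foo=5}
  after event 4 (t=20: INC baz by 2): {bar=-17, baz=2, foo=5}
  after event 5 (t=30: DEC bar by 2): {bar=-19, baz=2, foo=5}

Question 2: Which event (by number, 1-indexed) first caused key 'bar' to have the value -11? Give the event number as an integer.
Looking for first event where bar becomes -11:
  event 1: bar (absent) -> -11  <-- first match

Answer: 1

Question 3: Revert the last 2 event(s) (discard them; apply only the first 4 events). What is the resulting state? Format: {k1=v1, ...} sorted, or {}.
Answer: {bar=-17, baz=2, foo=5}

Derivation:
Keep first 4 events (discard last 2):
  after event 1 (t=4: DEC bar by 11): {bar=-11}
  after event 2 (t=11: SET bar = -17): {bar=-17}
  after event 3 (t=19: SET foo = 5): {bar=-17, foo=5}
  after event 4 (t=20: INC baz by 2): {bar=-17, baz=2, foo=5}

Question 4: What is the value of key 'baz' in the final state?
Answer: 2

Derivation:
Track key 'baz' through all 6 events:
  event 1 (t=4: DEC bar by 11): baz unchanged
  event 2 (t=11: SET bar = -17): baz unchanged
  event 3 (t=19: SET foo = 5): baz unchanged
  event 4 (t=20: INC baz by 2): baz (absent) -> 2
  event 5 (t=30: DEC bar by 2): baz unchanged
  event 6 (t=39: DEL bar): baz unchanged
Final: baz = 2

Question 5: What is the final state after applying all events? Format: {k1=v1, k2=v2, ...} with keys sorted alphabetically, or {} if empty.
Answer: {baz=2, foo=5}

Derivation:
  after event 1 (t=4: DEC bar by 11): {bar=-11}
  after event 2 (t=11: SET bar = -17): {bar=-17}
  after event 3 (t=19: SET foo = 5): {bar=-17, foo=5}
  after event 4 (t=20: INC baz by 2): {bar=-17, baz=2, foo=5}
  after event 5 (t=30: DEC bar by 2): {bar=-19, baz=2, foo=5}
  after event 6 (t=39: DEL bar): {baz=2, foo=5}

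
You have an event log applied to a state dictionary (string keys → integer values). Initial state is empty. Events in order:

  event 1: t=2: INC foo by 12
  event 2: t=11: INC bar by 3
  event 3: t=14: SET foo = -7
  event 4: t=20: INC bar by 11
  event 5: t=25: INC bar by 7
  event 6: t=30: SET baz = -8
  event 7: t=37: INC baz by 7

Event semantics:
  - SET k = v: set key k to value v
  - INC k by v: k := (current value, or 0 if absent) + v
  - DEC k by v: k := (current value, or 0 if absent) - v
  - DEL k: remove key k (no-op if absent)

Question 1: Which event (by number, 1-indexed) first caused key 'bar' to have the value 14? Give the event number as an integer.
Answer: 4

Derivation:
Looking for first event where bar becomes 14:
  event 2: bar = 3
  event 3: bar = 3
  event 4: bar 3 -> 14  <-- first match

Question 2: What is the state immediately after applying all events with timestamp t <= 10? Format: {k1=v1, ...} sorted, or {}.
Apply events with t <= 10 (1 events):
  after event 1 (t=2: INC foo by 12): {foo=12}

Answer: {foo=12}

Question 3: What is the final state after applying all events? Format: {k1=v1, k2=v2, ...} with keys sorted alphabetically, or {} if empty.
Answer: {bar=21, baz=-1, foo=-7}

Derivation:
  after event 1 (t=2: INC foo by 12): {foo=12}
  after event 2 (t=11: INC bar by 3): {bar=3, foo=12}
  after event 3 (t=14: SET foo = -7): {bar=3, foo=-7}
  after event 4 (t=20: INC bar by 11): {bar=14, foo=-7}
  after event 5 (t=25: INC bar by 7): {bar=21, foo=-7}
  after event 6 (t=30: SET baz = -8): {bar=21, baz=-8, foo=-7}
  after event 7 (t=37: INC baz by 7): {bar=21, baz=-1, foo=-7}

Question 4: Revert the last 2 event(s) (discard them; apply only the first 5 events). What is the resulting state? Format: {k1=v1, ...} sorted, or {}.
Answer: {bar=21, foo=-7}

Derivation:
Keep first 5 events (discard last 2):
  after event 1 (t=2: INC foo by 12): {foo=12}
  after event 2 (t=11: INC bar by 3): {bar=3, foo=12}
  after event 3 (t=14: SET foo = -7): {bar=3, foo=-7}
  after event 4 (t=20: INC bar by 11): {bar=14, foo=-7}
  after event 5 (t=25: INC bar by 7): {bar=21, foo=-7}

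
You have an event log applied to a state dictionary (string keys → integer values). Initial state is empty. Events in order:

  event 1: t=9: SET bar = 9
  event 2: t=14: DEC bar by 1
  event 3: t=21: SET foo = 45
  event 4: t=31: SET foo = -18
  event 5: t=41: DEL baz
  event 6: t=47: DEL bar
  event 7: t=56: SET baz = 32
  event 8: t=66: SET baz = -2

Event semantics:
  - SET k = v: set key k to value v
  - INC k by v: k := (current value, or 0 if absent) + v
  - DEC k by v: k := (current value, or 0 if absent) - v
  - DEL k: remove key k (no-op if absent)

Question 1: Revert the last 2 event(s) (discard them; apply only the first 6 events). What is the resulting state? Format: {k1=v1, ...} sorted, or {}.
Keep first 6 events (discard last 2):
  after event 1 (t=9: SET bar = 9): {bar=9}
  after event 2 (t=14: DEC bar by 1): {bar=8}
  after event 3 (t=21: SET foo = 45): {bar=8, foo=45}
  after event 4 (t=31: SET foo = -18): {bar=8, foo=-18}
  after event 5 (t=41: DEL baz): {bar=8, foo=-18}
  after event 6 (t=47: DEL bar): {foo=-18}

Answer: {foo=-18}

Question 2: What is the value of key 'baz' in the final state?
Answer: -2

Derivation:
Track key 'baz' through all 8 events:
  event 1 (t=9: SET bar = 9): baz unchanged
  event 2 (t=14: DEC bar by 1): baz unchanged
  event 3 (t=21: SET foo = 45): baz unchanged
  event 4 (t=31: SET foo = -18): baz unchanged
  event 5 (t=41: DEL baz): baz (absent) -> (absent)
  event 6 (t=47: DEL bar): baz unchanged
  event 7 (t=56: SET baz = 32): baz (absent) -> 32
  event 8 (t=66: SET baz = -2): baz 32 -> -2
Final: baz = -2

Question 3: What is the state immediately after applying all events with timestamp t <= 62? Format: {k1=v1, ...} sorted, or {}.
Answer: {baz=32, foo=-18}

Derivation:
Apply events with t <= 62 (7 events):
  after event 1 (t=9: SET bar = 9): {bar=9}
  after event 2 (t=14: DEC bar by 1): {bar=8}
  after event 3 (t=21: SET foo = 45): {bar=8, foo=45}
  after event 4 (t=31: SET foo = -18): {bar=8, foo=-18}
  after event 5 (t=41: DEL baz): {bar=8, foo=-18}
  after event 6 (t=47: DEL bar): {foo=-18}
  after event 7 (t=56: SET baz = 32): {baz=32, foo=-18}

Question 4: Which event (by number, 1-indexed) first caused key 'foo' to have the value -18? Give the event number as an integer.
Answer: 4

Derivation:
Looking for first event where foo becomes -18:
  event 3: foo = 45
  event 4: foo 45 -> -18  <-- first match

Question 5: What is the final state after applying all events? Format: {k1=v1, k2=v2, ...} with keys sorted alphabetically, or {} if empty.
  after event 1 (t=9: SET bar = 9): {bar=9}
  after event 2 (t=14: DEC bar by 1): {bar=8}
  after event 3 (t=21: SET foo = 45): {bar=8, foo=45}
  after event 4 (t=31: SET foo = -18): {bar=8, foo=-18}
  after event 5 (t=41: DEL baz): {bar=8, foo=-18}
  after event 6 (t=47: DEL bar): {foo=-18}
  after event 7 (t=56: SET baz = 32): {baz=32, foo=-18}
  after event 8 (t=66: SET baz = -2): {baz=-2, foo=-18}

Answer: {baz=-2, foo=-18}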